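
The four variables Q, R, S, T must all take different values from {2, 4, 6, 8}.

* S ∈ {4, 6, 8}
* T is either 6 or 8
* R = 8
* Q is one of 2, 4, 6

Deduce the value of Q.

2

R has just one choice, so R = 8. Remove 8 from S, T.
T's domain is down to {6}, so T = 6. Strike 6 from Q, S.
S must be 4 (only option left). Strike 4 from Q.
So Q = 2.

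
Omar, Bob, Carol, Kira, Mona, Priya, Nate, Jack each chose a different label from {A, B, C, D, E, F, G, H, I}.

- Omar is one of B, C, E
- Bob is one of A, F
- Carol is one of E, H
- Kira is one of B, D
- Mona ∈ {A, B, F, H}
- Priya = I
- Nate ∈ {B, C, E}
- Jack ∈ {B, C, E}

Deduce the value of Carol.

Priya's domain is down to {I}, so Priya = I.
The 7 still-open variables draw from only 7 values {A, B, C, D, E, F, H}, so each is used; only Kira can be D, hence Kira = D.
The 3 variables Omar, Nate, Jack are confined to {B, C, E}, which locks those values in; drop them from Carol, Mona.
So Carol = H.

H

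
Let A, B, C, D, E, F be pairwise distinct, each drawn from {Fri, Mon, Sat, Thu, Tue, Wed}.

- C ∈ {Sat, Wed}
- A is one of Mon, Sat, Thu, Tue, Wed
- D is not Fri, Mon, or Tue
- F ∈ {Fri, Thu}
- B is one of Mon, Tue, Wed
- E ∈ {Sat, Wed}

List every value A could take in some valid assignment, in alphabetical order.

Mon, Tue

The 6 variables together cover exactly {Fri, Mon, Sat, Thu, Tue, Wed} — 6 values for 6 variables — and Fri appears only in F's list, so F = Fri.
C and E between them cover only {Sat, Wed} — a naked pair. Remove those values from A, B, D.
D must be Thu (only option left). Remove Thu from A.
No further eliminations apply; A can still be any of Mon, Tue.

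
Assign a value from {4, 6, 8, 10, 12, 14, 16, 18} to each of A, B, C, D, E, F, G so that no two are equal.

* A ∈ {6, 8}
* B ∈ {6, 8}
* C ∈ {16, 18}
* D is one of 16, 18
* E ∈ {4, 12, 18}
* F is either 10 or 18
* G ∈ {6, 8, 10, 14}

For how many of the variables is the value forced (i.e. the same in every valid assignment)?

2

The 2 variables A and B are confined to {6, 8}, which locks those values in; drop them from G.
C and D share exactly the 2 values {16, 18}; by pigeonhole those values go to them, so strike 16, 18 from E, F.
F has just one choice, so F = 10. Strike 10 from G.
G's domain is down to {14}, so G = 14.
Determined: F=10, G=14. The other variables each still have more than one consistent value. That makes 2.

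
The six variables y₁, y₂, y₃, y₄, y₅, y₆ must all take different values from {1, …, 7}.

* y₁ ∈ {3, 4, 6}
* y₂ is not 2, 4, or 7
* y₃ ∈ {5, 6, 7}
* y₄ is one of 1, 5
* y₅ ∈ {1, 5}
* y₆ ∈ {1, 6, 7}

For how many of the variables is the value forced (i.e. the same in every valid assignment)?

2

The 6 variables together cover exactly {1, 3, 4, 5, 6, 7} — 6 values for 6 variables — and 4 appears only in y₁'s list, so y₁ = 4.
Among the 5 still-open variables, 3 fits only y₂ (and all 5 values in {1, 3, 5, 6, 7} must be used), so y₂ = 3.
y₄ and y₅ share exactly the 2 values {1, 5}; by pigeonhole those values go to them, so strike 1, 5 from y₃, y₆.
Determined: y₁=4, y₂=3. The other variables each still have more than one consistent value. That makes 2.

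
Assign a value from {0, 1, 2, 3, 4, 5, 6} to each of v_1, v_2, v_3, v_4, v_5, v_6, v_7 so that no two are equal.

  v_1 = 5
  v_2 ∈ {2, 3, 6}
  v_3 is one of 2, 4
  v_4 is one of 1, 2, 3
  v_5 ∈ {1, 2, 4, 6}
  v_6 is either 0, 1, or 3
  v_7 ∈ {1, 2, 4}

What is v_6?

v_1 must be 5 (only option left).
Among the 6 still-open variables, 0 fits only v_6 (and all 6 values in {0, 1, 2, 3, 4, 6} must be used), so v_6 = 0.

0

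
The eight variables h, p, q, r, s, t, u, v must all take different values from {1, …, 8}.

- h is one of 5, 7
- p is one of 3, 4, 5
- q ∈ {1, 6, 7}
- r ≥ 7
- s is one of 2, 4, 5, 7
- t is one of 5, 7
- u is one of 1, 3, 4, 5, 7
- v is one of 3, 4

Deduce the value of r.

Among the 8 variables, 2 fits only s (and all 8 values in {1, 2, 3, 4, 5, 6, 7, 8} must be used), so s = 2.
The 7 still-open variables together cover exactly {1, 3, 4, 5, 6, 7, 8} — 7 values for 7 variables — and 6 appears only in q's list, so q = 6.
Among the 6 still-open variables, 1 fits only u (and all 6 values in {1, 3, 4, 5, 7, 8} must be used), so u = 1.
The 5 still-open variables draw from only 5 values {3, 4, 5, 7, 8}, so each is used; only r can be 8, hence r = 8.

8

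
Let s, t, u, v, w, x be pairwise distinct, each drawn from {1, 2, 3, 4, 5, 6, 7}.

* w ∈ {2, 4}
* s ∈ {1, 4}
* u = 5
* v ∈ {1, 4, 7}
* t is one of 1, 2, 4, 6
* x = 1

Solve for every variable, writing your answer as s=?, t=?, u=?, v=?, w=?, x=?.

s=4, t=6, u=5, v=7, w=2, x=1

u has just one choice, so u = 5.
x's domain is down to {1}, so x = 1. Strike 1 from s, t, v.
s's domain is down to {4}, so s = 4. Eliminate 4 elsewhere: t, v, w.
That leaves v = 7.
w's domain is down to {2}, so w = 2. Remove 2 from t.
t must be 6 (only option left).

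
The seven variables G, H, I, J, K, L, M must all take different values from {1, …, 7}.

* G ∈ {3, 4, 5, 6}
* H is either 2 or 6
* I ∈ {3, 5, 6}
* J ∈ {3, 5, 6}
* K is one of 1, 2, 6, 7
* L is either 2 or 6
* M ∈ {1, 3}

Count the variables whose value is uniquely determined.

Among the 7 variables, 4 fits only G (and all 7 values in {1, 2, 3, 4, 5, 6, 7} must be used), so G = 4.
Among the 6 still-open variables, 7 fits only K (and all 6 values in {1, 2, 3, 5, 6, 7} must be used), so K = 7.
Among the 5 still-open variables, 1 fits only M (and all 5 values in {1, 2, 3, 5, 6} must be used), so M = 1.
H and L share exactly the 2 values {2, 6}; by pigeonhole those values go to them, so strike 2, 6 from I, J.
Determined: G=4, K=7, M=1. The other variables each still have more than one consistent value. That makes 3.

3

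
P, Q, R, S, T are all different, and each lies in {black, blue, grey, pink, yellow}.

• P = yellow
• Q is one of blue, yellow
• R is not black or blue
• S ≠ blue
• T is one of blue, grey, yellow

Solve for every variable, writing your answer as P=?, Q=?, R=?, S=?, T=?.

P must be yellow (only option left). Strike yellow from Q, R, S, T.
Q must be blue (only option left). Strike blue from T.
T must be grey (only option left). Remove grey from R, S.
R's domain is down to {pink}, so R = pink. Strike pink from S.
That leaves S = black.

P=yellow, Q=blue, R=pink, S=black, T=grey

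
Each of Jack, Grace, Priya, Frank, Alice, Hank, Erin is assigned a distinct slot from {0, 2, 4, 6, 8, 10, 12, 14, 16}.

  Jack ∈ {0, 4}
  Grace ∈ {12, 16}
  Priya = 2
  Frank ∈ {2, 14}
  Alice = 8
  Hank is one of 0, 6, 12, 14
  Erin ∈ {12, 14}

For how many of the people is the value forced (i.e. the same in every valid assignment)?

Priya's domain is down to {2}, so Priya = 2. Eliminate 2 elsewhere: Frank.
Frank must be 14 (only option left). So Hank, Erin can't be 14.
Alice must be 8 (only option left).
That leaves Erin = 12. So Grace, Hank can't be 12.
Grace must be 16 (only option left).
Determined: Grace=16, Priya=2, Frank=14, Alice=8, Erin=12. The other people each still have more than one consistent value. That makes 5.

5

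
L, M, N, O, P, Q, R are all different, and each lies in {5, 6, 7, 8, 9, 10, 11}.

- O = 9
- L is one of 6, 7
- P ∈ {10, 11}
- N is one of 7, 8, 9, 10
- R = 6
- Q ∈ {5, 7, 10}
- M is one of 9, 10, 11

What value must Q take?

5

O has just one choice, so O = 9. So M, N can't be 9.
R must be 6 (only option left). Eliminate 6 elsewhere: L.
That leaves L = 7. Strike 7 from N, Q.
The 4 still-open variables draw from only 4 values {5, 8, 10, 11}, so each is used; only Q can be 5, hence Q = 5.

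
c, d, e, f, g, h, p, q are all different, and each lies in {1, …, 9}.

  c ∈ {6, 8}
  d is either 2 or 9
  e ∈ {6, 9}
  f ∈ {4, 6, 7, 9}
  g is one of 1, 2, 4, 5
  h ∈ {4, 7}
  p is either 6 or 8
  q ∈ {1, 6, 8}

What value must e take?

9

The 8 variables together cover exactly {1, 2, 4, 5, 6, 7, 8, 9} — 8 values for 8 variables — and 5 appears only in g's list, so g = 5.
Among the 7 still-open variables, 1 fits only q (and all 7 values in {1, 2, 4, 6, 7, 8, 9} must be used), so q = 1.
Among the 6 still-open variables, 2 fits only d (and all 6 values in {2, 4, 6, 7, 8, 9} must be used), so d = 2.
c and p between them cover only {6, 8} — a naked pair. Remove those values from e, f.
So e = 9.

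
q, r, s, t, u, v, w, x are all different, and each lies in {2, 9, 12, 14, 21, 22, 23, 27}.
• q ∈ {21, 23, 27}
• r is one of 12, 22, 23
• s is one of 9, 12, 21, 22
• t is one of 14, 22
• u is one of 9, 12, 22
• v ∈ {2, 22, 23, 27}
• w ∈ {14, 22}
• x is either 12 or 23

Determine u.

The 8 variables together cover exactly {2, 9, 12, 14, 21, 22, 23, 27} — 8 values for 8 variables — and 2 appears only in v's list, so v = 2.
The 7 still-open variables draw from only 7 values {9, 12, 14, 21, 22, 23, 27}, so each is used; only q can be 27, hence q = 27.
Among the 6 still-open variables, 21 fits only s (and all 6 values in {9, 12, 14, 21, 22, 23} must be used), so s = 21.
Among the 5 still-open variables, 9 fits only u (and all 5 values in {9, 12, 14, 22, 23} must be used), so u = 9.

9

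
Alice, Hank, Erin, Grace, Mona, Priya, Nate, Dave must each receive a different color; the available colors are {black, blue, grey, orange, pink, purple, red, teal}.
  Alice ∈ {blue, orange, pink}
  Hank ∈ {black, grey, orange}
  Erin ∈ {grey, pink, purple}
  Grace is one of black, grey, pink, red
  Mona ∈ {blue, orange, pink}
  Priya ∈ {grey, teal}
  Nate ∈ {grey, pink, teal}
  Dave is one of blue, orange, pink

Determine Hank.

The 8 variables together cover exactly {black, blue, grey, orange, pink, purple, red, teal} — 8 values for 8 variables — and purple appears only in Erin's list, so Erin = purple.
The 7 still-open variables draw from only 7 values {black, blue, grey, orange, pink, red, teal}, so each is used; only Grace can be red, hence Grace = red.
The 6 still-open variables draw from only 6 values {black, blue, grey, orange, pink, teal}, so each is used; only Hank can be black, hence Hank = black.

black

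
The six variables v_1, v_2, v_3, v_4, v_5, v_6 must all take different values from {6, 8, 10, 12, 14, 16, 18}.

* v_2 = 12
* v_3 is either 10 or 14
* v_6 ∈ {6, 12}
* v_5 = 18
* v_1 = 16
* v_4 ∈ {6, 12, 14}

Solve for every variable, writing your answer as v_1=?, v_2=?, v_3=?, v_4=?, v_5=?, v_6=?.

v_1=16, v_2=12, v_3=10, v_4=14, v_5=18, v_6=6

v_1's domain is down to {16}, so v_1 = 16.
v_2 has just one choice, so v_2 = 12. Remove 12 from v_4, v_6.
That leaves v_5 = 18.
v_6 must be 6 (only option left). Strike 6 from v_4.
v_4 must be 14 (only option left). Eliminate 14 elsewhere: v_3.
v_3's domain is down to {10}, so v_3 = 10.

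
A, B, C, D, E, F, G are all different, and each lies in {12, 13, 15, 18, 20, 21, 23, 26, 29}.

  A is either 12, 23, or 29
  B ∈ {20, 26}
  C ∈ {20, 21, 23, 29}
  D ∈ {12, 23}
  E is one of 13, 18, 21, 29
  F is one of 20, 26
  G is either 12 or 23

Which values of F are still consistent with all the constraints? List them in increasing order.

The 2 variables B and F are confined to {20, 26}, which locks those values in; drop them from C.
The 2 variables D and G are confined to {12, 23}, which locks those values in; drop them from A, C.
That leaves A = 29. Remove 29 from C, E.
C's domain is down to {21}, so C = 21. Strike 21 from E.
No further eliminations apply; F can still be any of 20, 26.

20, 26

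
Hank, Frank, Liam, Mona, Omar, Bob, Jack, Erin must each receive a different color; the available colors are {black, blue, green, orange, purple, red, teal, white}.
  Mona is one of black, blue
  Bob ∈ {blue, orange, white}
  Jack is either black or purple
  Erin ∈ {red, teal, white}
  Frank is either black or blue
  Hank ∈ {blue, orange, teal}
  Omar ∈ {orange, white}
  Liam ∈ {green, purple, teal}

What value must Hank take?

The 8 variables together cover exactly {black, blue, green, orange, purple, red, teal, white} — 8 values for 8 variables — and green appears only in Liam's list, so Liam = green.
The 7 still-open variables together cover exactly {black, blue, orange, purple, red, teal, white} — 7 values for 7 variables — and purple appears only in Jack's list, so Jack = purple.
The 6 still-open variables together cover exactly {black, blue, orange, red, teal, white} — 6 values for 6 variables — and red appears only in Erin's list, so Erin = red.
The 5 still-open variables draw from only 5 values {black, blue, orange, teal, white}, so each is used; only Hank can be teal, hence Hank = teal.

teal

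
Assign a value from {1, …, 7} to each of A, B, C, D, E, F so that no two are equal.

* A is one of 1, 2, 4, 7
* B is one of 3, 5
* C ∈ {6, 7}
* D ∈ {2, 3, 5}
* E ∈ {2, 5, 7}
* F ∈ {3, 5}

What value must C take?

6

B and F share exactly the 2 values {3, 5}; by pigeonhole those values go to them, so strike 3, 5 from D, E.
D has just one choice, so D = 2. Eliminate 2 elsewhere: A, E.
That leaves E = 7. Remove 7 from A, C.
So C = 6.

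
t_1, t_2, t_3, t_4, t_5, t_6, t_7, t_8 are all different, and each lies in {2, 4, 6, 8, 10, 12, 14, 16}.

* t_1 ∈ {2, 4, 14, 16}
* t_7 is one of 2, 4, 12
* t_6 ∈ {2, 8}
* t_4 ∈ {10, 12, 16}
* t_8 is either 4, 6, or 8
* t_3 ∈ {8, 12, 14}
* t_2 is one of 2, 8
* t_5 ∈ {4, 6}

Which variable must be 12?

t_7

The 8 variables together cover exactly {2, 4, 6, 8, 10, 12, 14, 16} — 8 values for 8 variables — and 10 appears only in t_4's list, so t_4 = 10.
The 7 still-open variables together cover exactly {2, 4, 6, 8, 12, 14, 16} — 7 values for 7 variables — and 16 appears only in t_1's list, so t_1 = 16.
The 6 still-open variables together cover exactly {2, 4, 6, 8, 12, 14} — 6 values for 6 variables — and 14 appears only in t_3's list, so t_3 = 14.
Among the 5 still-open variables, 12 fits only t_7 (and all 5 values in {2, 4, 6, 8, 12} must be used), so t_7 = 12.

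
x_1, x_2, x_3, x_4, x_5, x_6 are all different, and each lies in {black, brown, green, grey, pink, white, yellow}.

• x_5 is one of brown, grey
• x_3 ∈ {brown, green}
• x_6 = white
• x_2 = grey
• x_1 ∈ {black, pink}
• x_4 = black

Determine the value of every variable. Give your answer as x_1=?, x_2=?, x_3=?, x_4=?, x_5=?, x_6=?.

x_2's domain is down to {grey}, so x_2 = grey. Remove grey from x_5.
x_4 has just one choice, so x_4 = black. Remove black from x_1.
That leaves x_5 = brown. Strike brown from x_3.
x_6 must be white (only option left).
That leaves x_1 = pink.
That leaves x_3 = green.

x_1=pink, x_2=grey, x_3=green, x_4=black, x_5=brown, x_6=white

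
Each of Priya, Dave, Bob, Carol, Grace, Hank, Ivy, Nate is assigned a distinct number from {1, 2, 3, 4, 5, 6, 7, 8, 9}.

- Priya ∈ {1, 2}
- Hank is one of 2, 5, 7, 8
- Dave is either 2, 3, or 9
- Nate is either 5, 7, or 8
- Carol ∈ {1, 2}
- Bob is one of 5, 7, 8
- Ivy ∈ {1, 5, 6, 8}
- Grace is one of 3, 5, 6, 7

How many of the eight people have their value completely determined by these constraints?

Among the 8 variables, 9 fits only Dave (and all 8 values in {1, 2, 3, 5, 6, 7, 8, 9} must be used), so Dave = 9.
The 7 still-open variables draw from only 7 values {1, 2, 3, 5, 6, 7, 8}, so each is used; only Grace can be 3, hence Grace = 3.
The 6 still-open variables draw from only 6 values {1, 2, 5, 6, 7, 8}, so each is used; only Ivy can be 6, hence Ivy = 6.
The 2 variables Priya and Carol are confined to {1, 2}, which locks those values in; drop them from Hank.
Determined: Dave=9, Grace=3, Ivy=6. The other people each still have more than one consistent value. That makes 3.

3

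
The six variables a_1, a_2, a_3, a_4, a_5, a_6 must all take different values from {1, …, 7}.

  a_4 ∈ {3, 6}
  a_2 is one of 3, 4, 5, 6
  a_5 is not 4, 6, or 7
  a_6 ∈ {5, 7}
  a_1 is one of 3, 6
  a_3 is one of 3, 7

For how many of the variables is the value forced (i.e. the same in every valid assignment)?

a_1 and a_4 share exactly the 2 values {3, 6}; by pigeonhole those values go to them, so strike 3, 6 from a_2, a_3, a_5.
a_3's domain is down to {7}, so a_3 = 7. So a_6 can't be 7.
a_6 must be 5 (only option left). Eliminate 5 elsewhere: a_2, a_5.
a_2's domain is down to {4}, so a_2 = 4.
Determined: a_2=4, a_3=7, a_6=5. The other variables each still have more than one consistent value. That makes 3.

3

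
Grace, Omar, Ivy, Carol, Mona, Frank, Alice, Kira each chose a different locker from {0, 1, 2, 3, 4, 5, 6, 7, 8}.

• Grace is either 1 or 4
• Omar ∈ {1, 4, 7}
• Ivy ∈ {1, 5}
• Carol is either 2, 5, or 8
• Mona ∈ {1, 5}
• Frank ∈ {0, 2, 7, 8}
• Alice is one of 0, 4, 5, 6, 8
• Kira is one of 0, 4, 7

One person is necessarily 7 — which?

Among the 8 variables, 6 fits only Alice (and all 8 values in {0, 1, 2, 4, 5, 6, 7, 8} must be used), so Alice = 6.
Ivy and Mona share exactly the 2 values {1, 5}; by pigeonhole those values go to them, so strike 1, 5 from Grace, Omar, Carol.
Grace has just one choice, so Grace = 4. Strike 4 from Omar, Kira.
So 7 goes to Omar.

Omar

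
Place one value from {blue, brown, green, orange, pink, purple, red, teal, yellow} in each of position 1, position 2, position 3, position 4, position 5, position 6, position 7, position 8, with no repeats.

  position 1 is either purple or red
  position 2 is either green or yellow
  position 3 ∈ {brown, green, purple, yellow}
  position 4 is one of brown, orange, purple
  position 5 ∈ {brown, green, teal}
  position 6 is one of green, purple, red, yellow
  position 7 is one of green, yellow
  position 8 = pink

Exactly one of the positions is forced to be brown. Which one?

position 3

position 8 must be pink (only option left).
Among the 7 still-open variables, orange fits only position 4 (and all 7 values in {brown, green, orange, purple, red, teal, yellow} must be used), so position 4 = orange.
The 6 still-open variables draw from only 6 values {brown, green, purple, red, teal, yellow}, so each is used; only position 5 can be teal, hence position 5 = teal.
Among the 5 still-open variables, brown fits only position 3 (and all 5 values in {brown, green, purple, red, yellow} must be used), so position 3 = brown.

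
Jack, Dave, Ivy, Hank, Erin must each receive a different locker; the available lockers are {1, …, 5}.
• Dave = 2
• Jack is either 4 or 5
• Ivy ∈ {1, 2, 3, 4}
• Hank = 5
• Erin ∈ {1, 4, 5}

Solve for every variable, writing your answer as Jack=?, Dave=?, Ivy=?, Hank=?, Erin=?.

Jack=4, Dave=2, Ivy=3, Hank=5, Erin=1

Dave must be 2 (only option left). So Ivy can't be 2.
Hank's domain is down to {5}, so Hank = 5. Eliminate 5 elsewhere: Jack, Erin.
Jack must be 4 (only option left). Remove 4 from Ivy, Erin.
Erin has just one choice, so Erin = 1. Remove 1 from Ivy.
Ivy's domain is down to {3}, so Ivy = 3.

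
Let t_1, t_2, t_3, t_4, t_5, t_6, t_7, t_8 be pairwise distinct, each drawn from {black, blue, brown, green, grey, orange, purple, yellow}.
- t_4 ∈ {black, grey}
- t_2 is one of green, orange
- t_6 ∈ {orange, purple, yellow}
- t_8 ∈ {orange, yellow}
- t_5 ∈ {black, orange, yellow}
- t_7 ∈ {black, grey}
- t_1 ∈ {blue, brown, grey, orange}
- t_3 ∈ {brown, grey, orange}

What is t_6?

The 8 variables together cover exactly {black, blue, brown, green, grey, orange, purple, yellow} — 8 values for 8 variables — and blue appears only in t_1's list, so t_1 = blue.
The 7 still-open variables draw from only 7 values {black, brown, green, grey, orange, purple, yellow}, so each is used; only t_3 can be brown, hence t_3 = brown.
The 6 still-open variables draw from only 6 values {black, green, grey, orange, purple, yellow}, so each is used; only t_2 can be green, hence t_2 = green.
The 5 still-open variables together cover exactly {black, grey, orange, purple, yellow} — 5 values for 5 variables — and purple appears only in t_6's list, so t_6 = purple.

purple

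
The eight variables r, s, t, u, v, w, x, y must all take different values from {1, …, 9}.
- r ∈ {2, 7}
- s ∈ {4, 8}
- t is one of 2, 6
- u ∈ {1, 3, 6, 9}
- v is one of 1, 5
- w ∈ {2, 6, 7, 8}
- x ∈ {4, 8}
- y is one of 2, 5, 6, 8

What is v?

1

The 2 variables s and x are confined to {4, 8}, which locks those values in; drop them from w, y.
r, t, w share exactly the 3 values {2, 6, 7}; by pigeonhole those values go to them, so strike 2, 6, 7 from u, y.
y has just one choice, so y = 5. Eliminate 5 elsewhere: v.
So v = 1.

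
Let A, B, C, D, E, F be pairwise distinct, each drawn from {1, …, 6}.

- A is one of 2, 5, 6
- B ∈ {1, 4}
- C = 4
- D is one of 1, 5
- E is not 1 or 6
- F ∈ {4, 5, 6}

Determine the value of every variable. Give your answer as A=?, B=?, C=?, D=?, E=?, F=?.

C's domain is down to {4}, so C = 4. Eliminate 4 elsewhere: B, E, F.
That leaves B = 1. Remove 1 from D.
That leaves D = 5. Remove 5 from A, E, F.
F must be 6 (only option left). Strike 6 from A.
A must be 2 (only option left). Strike 2 from E.
E's domain is down to {3}, so E = 3.

A=2, B=1, C=4, D=5, E=3, F=6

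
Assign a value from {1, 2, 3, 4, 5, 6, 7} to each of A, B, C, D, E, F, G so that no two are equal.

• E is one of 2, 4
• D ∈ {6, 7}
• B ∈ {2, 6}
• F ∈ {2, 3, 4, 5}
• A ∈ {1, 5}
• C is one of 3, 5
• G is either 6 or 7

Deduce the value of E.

The 7 variables together cover exactly {1, 2, 3, 4, 5, 6, 7} — 7 values for 7 variables — and 1 appears only in A's list, so A = 1.
The 2 variables D and G are confined to {6, 7}, which locks those values in; drop them from B.
B's domain is down to {2}, so B = 2. Strike 2 from E, F.
So E = 4.

4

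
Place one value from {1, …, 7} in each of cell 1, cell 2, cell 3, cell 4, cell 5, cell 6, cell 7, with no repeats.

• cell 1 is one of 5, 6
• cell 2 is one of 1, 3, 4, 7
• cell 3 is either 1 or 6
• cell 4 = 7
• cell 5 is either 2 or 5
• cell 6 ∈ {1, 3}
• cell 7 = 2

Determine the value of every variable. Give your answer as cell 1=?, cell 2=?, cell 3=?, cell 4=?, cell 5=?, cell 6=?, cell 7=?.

cell 4's domain is down to {7}, so cell 4 = 7. So cell 2 can't be 7.
cell 7 must be 2 (only option left). Strike 2 from cell 5.
cell 5 must be 5 (only option left). Eliminate 5 elsewhere: cell 1.
cell 1 has just one choice, so cell 1 = 6. So cell 3 can't be 6.
cell 3's domain is down to {1}, so cell 3 = 1. Remove 1 from cell 2, cell 6.
That leaves cell 6 = 3. So cell 2 can't be 3.
That leaves cell 2 = 4.

cell 1=6, cell 2=4, cell 3=1, cell 4=7, cell 5=5, cell 6=3, cell 7=2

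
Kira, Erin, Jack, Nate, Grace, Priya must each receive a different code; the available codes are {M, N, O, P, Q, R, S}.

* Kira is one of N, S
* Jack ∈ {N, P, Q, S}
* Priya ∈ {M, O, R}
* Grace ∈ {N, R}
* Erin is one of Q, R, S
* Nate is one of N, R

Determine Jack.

P

Nate and Grace share exactly the 2 values {N, R}; by pigeonhole those values go to them, so strike N, R from Kira, Erin, Jack, Priya.
Kira must be S (only option left). So Erin, Jack can't be S.
Erin must be Q (only option left). Strike Q from Jack.
So Jack = P.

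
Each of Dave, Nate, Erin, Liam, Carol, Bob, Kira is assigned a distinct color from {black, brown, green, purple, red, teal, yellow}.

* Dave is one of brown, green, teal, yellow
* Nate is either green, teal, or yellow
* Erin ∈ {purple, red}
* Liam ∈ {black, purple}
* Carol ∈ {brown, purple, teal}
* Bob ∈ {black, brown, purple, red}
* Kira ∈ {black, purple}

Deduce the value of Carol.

The 2 variables Liam and Kira are confined to {black, purple}, which locks those values in; drop them from Erin, Carol, Bob.
Erin must be red (only option left). Strike red from Bob.
Bob must be brown (only option left). So Dave, Carol can't be brown.
So Carol = teal.

teal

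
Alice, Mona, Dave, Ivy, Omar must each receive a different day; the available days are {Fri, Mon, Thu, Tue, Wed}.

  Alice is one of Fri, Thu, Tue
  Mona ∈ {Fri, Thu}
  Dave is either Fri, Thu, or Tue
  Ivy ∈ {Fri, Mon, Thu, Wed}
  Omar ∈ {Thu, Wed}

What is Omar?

Wed

The 5 variables together cover exactly {Fri, Mon, Thu, Tue, Wed} — 5 values for 5 variables — and Mon appears only in Ivy's list, so Ivy = Mon.
Among the 4 still-open variables, Wed fits only Omar (and all 4 values in {Fri, Thu, Tue, Wed} must be used), so Omar = Wed.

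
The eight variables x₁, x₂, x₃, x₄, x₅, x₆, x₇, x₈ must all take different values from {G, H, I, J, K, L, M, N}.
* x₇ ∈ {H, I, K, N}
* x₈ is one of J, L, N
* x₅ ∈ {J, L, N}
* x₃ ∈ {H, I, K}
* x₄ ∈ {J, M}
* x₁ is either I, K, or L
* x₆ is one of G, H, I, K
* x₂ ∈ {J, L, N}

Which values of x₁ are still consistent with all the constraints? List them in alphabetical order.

Among the 8 variables, G fits only x₆ (and all 8 values in {G, H, I, J, K, L, M, N} must be used), so x₆ = G.
The 7 still-open variables draw from only 7 values {H, I, J, K, L, M, N}, so each is used; only x₄ can be M, hence x₄ = M.
x₂, x₅, x₈ share exactly the 3 values {J, L, N}; by pigeonhole those values go to them, so strike J, L, N from x₁, x₇.
No further eliminations apply; x₁ can still be any of I, K.

I, K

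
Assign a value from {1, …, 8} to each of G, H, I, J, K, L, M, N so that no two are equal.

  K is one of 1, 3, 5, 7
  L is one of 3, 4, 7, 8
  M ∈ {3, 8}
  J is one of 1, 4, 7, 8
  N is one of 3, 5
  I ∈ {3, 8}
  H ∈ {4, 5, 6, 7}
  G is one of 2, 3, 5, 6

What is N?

Among the 8 variables, 2 fits only G (and all 8 values in {1, 2, 3, 4, 5, 6, 7, 8} must be used), so G = 2.
The 7 still-open variables together cover exactly {1, 3, 4, 5, 6, 7, 8} — 7 values for 7 variables — and 6 appears only in H's list, so H = 6.
I and M share exactly the 2 values {3, 8}; by pigeonhole those values go to them, so strike 3, 8 from J, K, L, N.
So N = 5.

5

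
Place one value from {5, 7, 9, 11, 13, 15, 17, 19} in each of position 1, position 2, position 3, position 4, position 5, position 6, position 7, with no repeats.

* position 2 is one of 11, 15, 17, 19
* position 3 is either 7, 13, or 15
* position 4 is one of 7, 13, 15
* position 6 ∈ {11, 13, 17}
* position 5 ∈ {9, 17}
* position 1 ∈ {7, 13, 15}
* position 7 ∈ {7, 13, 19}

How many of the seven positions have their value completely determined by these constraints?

Among the 7 variables, 9 fits only position 5 (and all 7 values in {7, 9, 11, 13, 15, 17, 19} must be used), so position 5 = 9.
position 1, position 3, position 4 between them cover only {7, 13, 15} — a naked triple. Remove those values from position 2, position 6, position 7.
That leaves position 7 = 19. Eliminate 19 elsewhere: position 2.
Determined: position 5=9, position 7=19. The other positions each still have more than one consistent value. That makes 2.

2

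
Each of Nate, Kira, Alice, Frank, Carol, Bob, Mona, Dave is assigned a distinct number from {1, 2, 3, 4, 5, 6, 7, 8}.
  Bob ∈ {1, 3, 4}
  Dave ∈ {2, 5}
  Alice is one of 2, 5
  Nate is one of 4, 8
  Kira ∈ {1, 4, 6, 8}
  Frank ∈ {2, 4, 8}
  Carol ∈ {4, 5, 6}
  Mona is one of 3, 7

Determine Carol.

6

The 8 variables together cover exactly {1, 2, 3, 4, 5, 6, 7, 8} — 8 values for 8 variables — and 7 appears only in Mona's list, so Mona = 7.
Among the 7 still-open variables, 3 fits only Bob (and all 7 values in {1, 2, 3, 4, 5, 6, 8} must be used), so Bob = 3.
The 6 still-open variables together cover exactly {1, 2, 4, 5, 6, 8} — 6 values for 6 variables — and 1 appears only in Kira's list, so Kira = 1.
The 5 still-open variables draw from only 5 values {2, 4, 5, 6, 8}, so each is used; only Carol can be 6, hence Carol = 6.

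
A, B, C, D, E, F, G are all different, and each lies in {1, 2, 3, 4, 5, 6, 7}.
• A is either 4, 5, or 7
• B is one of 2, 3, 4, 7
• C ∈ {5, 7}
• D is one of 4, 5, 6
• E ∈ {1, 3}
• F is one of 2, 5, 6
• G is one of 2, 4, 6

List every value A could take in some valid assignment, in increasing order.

4, 5, 7

Among the 7 variables, 1 fits only E (and all 7 values in {1, 2, 3, 4, 5, 6, 7} must be used), so E = 1.
The 6 still-open variables draw from only 6 values {2, 3, 4, 5, 6, 7}, so each is used; only B can be 3, hence B = 3.
No further eliminations apply; A can still be any of 4, 5, 7.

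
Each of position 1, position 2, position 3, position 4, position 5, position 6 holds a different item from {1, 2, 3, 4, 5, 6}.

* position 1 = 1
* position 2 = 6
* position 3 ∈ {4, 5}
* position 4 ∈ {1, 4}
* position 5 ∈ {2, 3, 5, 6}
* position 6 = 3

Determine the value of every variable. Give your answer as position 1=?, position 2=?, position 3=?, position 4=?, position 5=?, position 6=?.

position 1's domain is down to {1}, so position 1 = 1. So position 4 can't be 1.
position 2's domain is down to {6}, so position 2 = 6. Eliminate 6 elsewhere: position 5.
That leaves position 4 = 4. So position 3 can't be 4.
position 6 has just one choice, so position 6 = 3. Strike 3 from position 5.
position 3 must be 5 (only option left). Remove 5 from position 5.
position 5's domain is down to {2}, so position 5 = 2.

position 1=1, position 2=6, position 3=5, position 4=4, position 5=2, position 6=3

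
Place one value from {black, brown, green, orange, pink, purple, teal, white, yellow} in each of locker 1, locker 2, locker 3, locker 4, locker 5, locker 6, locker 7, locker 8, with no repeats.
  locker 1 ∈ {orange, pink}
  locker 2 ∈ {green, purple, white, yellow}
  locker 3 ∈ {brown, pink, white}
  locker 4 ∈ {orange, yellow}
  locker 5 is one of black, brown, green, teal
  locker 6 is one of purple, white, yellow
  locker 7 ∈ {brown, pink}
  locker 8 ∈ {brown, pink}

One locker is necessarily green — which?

locker 2

The 2 variables locker 7 and locker 8 are confined to {brown, pink}, which locks those values in; drop them from locker 1, locker 3, locker 5.
locker 1 has just one choice, so locker 1 = orange. Remove orange from locker 4.
locker 3 must be white (only option left). Strike white from locker 2, locker 6.
locker 4 must be yellow (only option left). So locker 2, locker 6 can't be yellow.
locker 6's domain is down to {purple}, so locker 6 = purple. Remove purple from locker 2.
So green goes to locker 2.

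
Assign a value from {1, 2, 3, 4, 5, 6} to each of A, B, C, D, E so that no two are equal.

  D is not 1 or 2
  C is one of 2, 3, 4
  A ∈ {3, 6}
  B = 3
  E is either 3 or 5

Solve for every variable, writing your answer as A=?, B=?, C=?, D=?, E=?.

B must be 3 (only option left). Strike 3 from A, C, D, E.
E must be 5 (only option left). So D can't be 5.
That leaves A = 6. So D can't be 6.
D's domain is down to {4}, so D = 4. Remove 4 from C.
That leaves C = 2.

A=6, B=3, C=2, D=4, E=5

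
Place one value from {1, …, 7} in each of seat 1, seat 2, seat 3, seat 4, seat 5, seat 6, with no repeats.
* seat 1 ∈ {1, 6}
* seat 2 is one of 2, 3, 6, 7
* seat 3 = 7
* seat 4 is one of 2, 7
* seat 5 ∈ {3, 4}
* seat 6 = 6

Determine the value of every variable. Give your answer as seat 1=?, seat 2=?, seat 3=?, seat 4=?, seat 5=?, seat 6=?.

seat 3 must be 7 (only option left). Eliminate 7 elsewhere: seat 2, seat 4.
seat 4's domain is down to {2}, so seat 4 = 2. Strike 2 from seat 2.
seat 6 has just one choice, so seat 6 = 6. Eliminate 6 elsewhere: seat 1, seat 2.
seat 1's domain is down to {1}, so seat 1 = 1.
seat 2's domain is down to {3}, so seat 2 = 3. Remove 3 from seat 5.
seat 5 has just one choice, so seat 5 = 4.

seat 1=1, seat 2=3, seat 3=7, seat 4=2, seat 5=4, seat 6=6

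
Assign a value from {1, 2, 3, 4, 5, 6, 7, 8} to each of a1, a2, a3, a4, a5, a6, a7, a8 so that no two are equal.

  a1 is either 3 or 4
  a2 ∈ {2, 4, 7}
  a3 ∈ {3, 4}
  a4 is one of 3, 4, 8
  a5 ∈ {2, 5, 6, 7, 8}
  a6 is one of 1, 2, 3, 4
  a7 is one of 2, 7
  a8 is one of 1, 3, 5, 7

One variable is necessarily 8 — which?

a4

Among the 8 variables, 6 fits only a5 (and all 8 values in {1, 2, 3, 4, 5, 6, 7, 8} must be used), so a5 = 6.
Among the 7 still-open variables, 5 fits only a8 (and all 7 values in {1, 2, 3, 4, 5, 7, 8} must be used), so a8 = 5.
The 6 still-open variables together cover exactly {1, 2, 3, 4, 7, 8} — 6 values for 6 variables — and 1 appears only in a6's list, so a6 = 1.
The 5 still-open variables draw from only 5 values {2, 3, 4, 7, 8}, so each is used; only a4 can be 8, hence a4 = 8.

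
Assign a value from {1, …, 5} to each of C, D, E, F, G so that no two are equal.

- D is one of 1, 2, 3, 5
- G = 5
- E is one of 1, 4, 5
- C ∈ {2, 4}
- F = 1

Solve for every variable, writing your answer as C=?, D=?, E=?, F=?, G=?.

F has just one choice, so F = 1. Eliminate 1 elsewhere: D, E.
G must be 5 (only option left). Remove 5 from D, E.
E has just one choice, so E = 4. So C can't be 4.
C has just one choice, so C = 2. Remove 2 from D.
D has just one choice, so D = 3.

C=2, D=3, E=4, F=1, G=5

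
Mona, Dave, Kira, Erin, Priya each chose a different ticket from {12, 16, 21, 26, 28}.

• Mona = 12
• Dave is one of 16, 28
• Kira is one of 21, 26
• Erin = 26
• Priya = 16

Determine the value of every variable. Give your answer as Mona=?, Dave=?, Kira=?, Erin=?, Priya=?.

Mona=12, Dave=28, Kira=21, Erin=26, Priya=16

Mona has just one choice, so Mona = 12.
That leaves Erin = 26. Strike 26 from Kira.
Priya must be 16 (only option left). Strike 16 from Dave.
Dave's domain is down to {28}, so Dave = 28.
That leaves Kira = 21.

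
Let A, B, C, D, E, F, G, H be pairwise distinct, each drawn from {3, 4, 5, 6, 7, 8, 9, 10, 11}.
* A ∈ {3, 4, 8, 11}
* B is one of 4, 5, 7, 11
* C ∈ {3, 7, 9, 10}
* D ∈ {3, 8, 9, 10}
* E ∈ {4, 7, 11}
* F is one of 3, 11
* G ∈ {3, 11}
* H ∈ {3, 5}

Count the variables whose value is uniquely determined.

The 2 variables F and G are confined to {3, 11}, which locks those values in; drop them from A, B, C, D, E, H.
H's domain is down to {5}, so H = 5. So B can't be 5.
The 2 variables B and E are confined to {4, 7}, which locks those values in; drop them from A, C.
A's domain is down to {8}, so A = 8. So D can't be 8.
Determined: A=8, H=5. The other variables each still have more than one consistent value. That makes 2.

2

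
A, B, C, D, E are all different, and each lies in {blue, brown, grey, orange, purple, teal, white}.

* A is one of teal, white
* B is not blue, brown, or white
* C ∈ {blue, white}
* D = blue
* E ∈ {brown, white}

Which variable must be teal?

A

D's domain is down to {blue}, so D = blue. Eliminate blue elsewhere: C.
C's domain is down to {white}, so C = white. So A, E can't be white.
So teal goes to A.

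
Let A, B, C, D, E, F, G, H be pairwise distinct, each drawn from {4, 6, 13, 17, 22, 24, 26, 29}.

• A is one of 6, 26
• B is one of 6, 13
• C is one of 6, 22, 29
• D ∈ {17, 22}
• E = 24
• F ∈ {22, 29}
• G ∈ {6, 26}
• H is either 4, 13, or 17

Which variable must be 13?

B

E must be 24 (only option left).
The 7 still-open variables draw from only 7 values {4, 6, 13, 17, 22, 26, 29}, so each is used; only H can be 4, hence H = 4.
Among the 6 still-open variables, 13 fits only B (and all 6 values in {6, 13, 17, 22, 26, 29} must be used), so B = 13.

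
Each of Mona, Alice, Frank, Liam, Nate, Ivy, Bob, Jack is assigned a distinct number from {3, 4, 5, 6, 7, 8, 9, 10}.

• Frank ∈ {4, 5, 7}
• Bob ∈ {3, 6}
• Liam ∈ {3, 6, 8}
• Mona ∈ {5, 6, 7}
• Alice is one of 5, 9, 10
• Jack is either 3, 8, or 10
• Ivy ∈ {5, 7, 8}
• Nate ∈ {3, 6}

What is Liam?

Among the 8 variables, 4 fits only Frank (and all 8 values in {3, 4, 5, 6, 7, 8, 9, 10} must be used), so Frank = 4.
The 7 still-open variables draw from only 7 values {3, 5, 6, 7, 8, 9, 10}, so each is used; only Alice can be 9, hence Alice = 9.
The 6 still-open variables draw from only 6 values {3, 5, 6, 7, 8, 10}, so each is used; only Jack can be 10, hence Jack = 10.
Nate and Bob between them cover only {3, 6} — a naked pair. Remove those values from Mona, Liam.
So Liam = 8.

8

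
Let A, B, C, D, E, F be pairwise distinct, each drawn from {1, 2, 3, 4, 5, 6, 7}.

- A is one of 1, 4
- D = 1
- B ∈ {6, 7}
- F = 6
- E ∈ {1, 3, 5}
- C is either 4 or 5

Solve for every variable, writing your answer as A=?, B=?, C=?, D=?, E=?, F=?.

A=4, B=7, C=5, D=1, E=3, F=6

D must be 1 (only option left). So A, E can't be 1.
That leaves F = 6. Strike 6 from B.
A's domain is down to {4}, so A = 4. Strike 4 from C.
That leaves B = 7.
C's domain is down to {5}, so C = 5. Strike 5 from E.
That leaves E = 3.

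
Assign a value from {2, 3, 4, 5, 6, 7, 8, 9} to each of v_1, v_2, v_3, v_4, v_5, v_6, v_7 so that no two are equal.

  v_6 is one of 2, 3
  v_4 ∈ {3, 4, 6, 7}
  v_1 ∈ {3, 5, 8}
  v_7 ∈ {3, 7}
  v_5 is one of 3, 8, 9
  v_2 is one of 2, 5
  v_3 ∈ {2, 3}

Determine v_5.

v_3 and v_6 between them cover only {2, 3} — a naked pair. Remove those values from v_1, v_2, v_4, v_5, v_7.
v_2 must be 5 (only option left). So v_1 can't be 5.
v_7's domain is down to {7}, so v_7 = 7. So v_4 can't be 7.
That leaves v_1 = 8. Eliminate 8 elsewhere: v_5.
So v_5 = 9.

9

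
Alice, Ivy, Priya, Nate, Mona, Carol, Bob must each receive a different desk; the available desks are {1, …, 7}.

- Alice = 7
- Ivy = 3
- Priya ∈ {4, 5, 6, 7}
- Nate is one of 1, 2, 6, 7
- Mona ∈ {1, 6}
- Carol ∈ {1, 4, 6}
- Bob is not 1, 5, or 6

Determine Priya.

5

Alice's domain is down to {7}, so Alice = 7. So Priya, Nate, Bob can't be 7.
That leaves Ivy = 3. Eliminate 3 elsewhere: Bob.
Among the 5 still-open variables, 5 fits only Priya (and all 5 values in {1, 2, 4, 5, 6} must be used), so Priya = 5.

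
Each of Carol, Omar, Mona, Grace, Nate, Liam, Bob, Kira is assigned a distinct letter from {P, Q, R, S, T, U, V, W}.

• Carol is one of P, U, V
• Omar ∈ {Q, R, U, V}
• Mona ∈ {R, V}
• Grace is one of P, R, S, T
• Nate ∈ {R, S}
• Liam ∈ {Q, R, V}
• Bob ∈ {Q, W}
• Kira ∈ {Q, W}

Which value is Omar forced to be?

The 8 variables draw from only 8 values {P, Q, R, S, T, U, V, W}, so each is used; only Grace can be T, hence Grace = T.
The 7 still-open variables draw from only 7 values {P, Q, R, S, U, V, W}, so each is used; only Carol can be P, hence Carol = P.
The 6 still-open variables draw from only 6 values {Q, R, S, U, V, W}, so each is used; only Nate can be S, hence Nate = S.
The 5 still-open variables draw from only 5 values {Q, R, U, V, W}, so each is used; only Omar can be U, hence Omar = U.

U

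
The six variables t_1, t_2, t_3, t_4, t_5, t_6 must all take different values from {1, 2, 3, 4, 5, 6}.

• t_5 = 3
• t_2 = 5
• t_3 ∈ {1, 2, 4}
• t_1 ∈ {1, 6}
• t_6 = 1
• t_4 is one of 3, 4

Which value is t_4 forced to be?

t_2 has just one choice, so t_2 = 5.
t_5's domain is down to {3}, so t_5 = 3. Remove 3 from t_4.
So t_4 = 4.

4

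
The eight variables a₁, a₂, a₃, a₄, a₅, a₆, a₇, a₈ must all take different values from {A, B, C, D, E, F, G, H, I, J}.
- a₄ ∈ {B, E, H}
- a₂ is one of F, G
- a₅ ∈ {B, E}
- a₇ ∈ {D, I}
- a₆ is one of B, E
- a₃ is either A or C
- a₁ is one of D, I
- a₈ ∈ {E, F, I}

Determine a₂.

G

a₁ and a₇ between them cover only {D, I} — a naked pair. Remove those values from a₈.
a₅ and a₆ between them cover only {B, E} — a naked pair. Remove those values from a₄, a₈.
a₄ has just one choice, so a₄ = H.
a₈ must be F (only option left). So a₂ can't be F.
So a₂ = G.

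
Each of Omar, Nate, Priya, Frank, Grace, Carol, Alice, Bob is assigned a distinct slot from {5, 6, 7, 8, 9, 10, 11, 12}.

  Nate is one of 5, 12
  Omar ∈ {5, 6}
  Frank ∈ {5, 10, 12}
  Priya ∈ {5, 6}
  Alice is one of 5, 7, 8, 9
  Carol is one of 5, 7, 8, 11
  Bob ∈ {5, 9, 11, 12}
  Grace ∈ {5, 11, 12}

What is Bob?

9

The 8 variables draw from only 8 values {5, 6, 7, 8, 9, 10, 11, 12}, so each is used; only Frank can be 10, hence Frank = 10.
The 2 variables Omar and Priya are confined to {5, 6}, which locks those values in; drop them from Nate, Grace, Carol, Alice, Bob.
Nate's domain is down to {12}, so Nate = 12. Strike 12 from Grace, Bob.
Grace must be 11 (only option left). So Carol, Bob can't be 11.
So Bob = 9.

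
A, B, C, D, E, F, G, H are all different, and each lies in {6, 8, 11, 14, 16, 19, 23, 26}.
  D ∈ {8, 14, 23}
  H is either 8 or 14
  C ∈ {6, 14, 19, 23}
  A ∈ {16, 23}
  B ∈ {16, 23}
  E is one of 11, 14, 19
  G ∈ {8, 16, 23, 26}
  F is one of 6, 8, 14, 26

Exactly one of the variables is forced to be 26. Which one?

The 8 variables together cover exactly {6, 8, 11, 14, 16, 19, 23, 26} — 8 values for 8 variables — and 11 appears only in E's list, so E = 11.
The 7 still-open variables draw from only 7 values {6, 8, 14, 16, 19, 23, 26}, so each is used; only C can be 19, hence C = 19.
Among the 6 still-open variables, 6 fits only F (and all 6 values in {6, 8, 14, 16, 23, 26} must be used), so F = 6.
The 5 still-open variables together cover exactly {8, 14, 16, 23, 26} — 5 values for 5 variables — and 26 appears only in G's list, so G = 26.

G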